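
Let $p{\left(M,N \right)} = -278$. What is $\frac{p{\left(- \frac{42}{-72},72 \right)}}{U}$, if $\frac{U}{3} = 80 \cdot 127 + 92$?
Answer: $- \frac{139}{15378} \approx -0.0090389$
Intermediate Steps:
$U = 30756$ ($U = 3 \left(80 \cdot 127 + 92\right) = 3 \left(10160 + 92\right) = 3 \cdot 10252 = 30756$)
$\frac{p{\left(- \frac{42}{-72},72 \right)}}{U} = - \frac{278}{30756} = \left(-278\right) \frac{1}{30756} = - \frac{139}{15378}$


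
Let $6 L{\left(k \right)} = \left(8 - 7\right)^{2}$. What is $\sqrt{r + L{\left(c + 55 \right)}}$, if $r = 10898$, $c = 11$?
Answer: $\frac{\sqrt{392334}}{6} \approx 104.39$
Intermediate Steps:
$L{\left(k \right)} = \frac{1}{6}$ ($L{\left(k \right)} = \frac{\left(8 - 7\right)^{2}}{6} = \frac{1^{2}}{6} = \frac{1}{6} \cdot 1 = \frac{1}{6}$)
$\sqrt{r + L{\left(c + 55 \right)}} = \sqrt{10898 + \frac{1}{6}} = \sqrt{\frac{65389}{6}} = \frac{\sqrt{392334}}{6}$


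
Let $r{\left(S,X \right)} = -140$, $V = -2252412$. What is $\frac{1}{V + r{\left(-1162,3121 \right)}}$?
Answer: $- \frac{1}{2252552} \approx -4.4394 \cdot 10^{-7}$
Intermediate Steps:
$\frac{1}{V + r{\left(-1162,3121 \right)}} = \frac{1}{-2252412 - 140} = \frac{1}{-2252552} = - \frac{1}{2252552}$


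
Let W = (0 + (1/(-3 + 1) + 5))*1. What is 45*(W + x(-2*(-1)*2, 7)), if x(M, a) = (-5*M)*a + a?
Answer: -11565/2 ≈ -5782.5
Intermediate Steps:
x(M, a) = a - 5*M*a (x(M, a) = -5*M*a + a = a - 5*M*a)
W = 9/2 (W = (0 + (1/(-2) + 5))*1 = (0 + (-½ + 5))*1 = (0 + 9/2)*1 = (9/2)*1 = 9/2 ≈ 4.5000)
45*(W + x(-2*(-1)*2, 7)) = 45*(9/2 + 7*(1 - 5*(-2*(-1))*2)) = 45*(9/2 + 7*(1 - 10*2)) = 45*(9/2 + 7*(1 - 5*4)) = 45*(9/2 + 7*(1 - 20)) = 45*(9/2 + 7*(-19)) = 45*(9/2 - 133) = 45*(-257/2) = -11565/2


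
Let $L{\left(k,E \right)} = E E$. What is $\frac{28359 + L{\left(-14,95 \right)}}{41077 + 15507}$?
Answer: $\frac{4673}{7073} \approx 0.66068$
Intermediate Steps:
$L{\left(k,E \right)} = E^{2}$
$\frac{28359 + L{\left(-14,95 \right)}}{41077 + 15507} = \frac{28359 + 95^{2}}{41077 + 15507} = \frac{28359 + 9025}{56584} = 37384 \cdot \frac{1}{56584} = \frac{4673}{7073}$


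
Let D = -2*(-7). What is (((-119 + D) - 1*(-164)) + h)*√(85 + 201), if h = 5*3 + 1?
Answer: 75*√286 ≈ 1268.4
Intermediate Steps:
D = 14
h = 16 (h = 15 + 1 = 16)
(((-119 + D) - 1*(-164)) + h)*√(85 + 201) = (((-119 + 14) - 1*(-164)) + 16)*√(85 + 201) = ((-105 + 164) + 16)*√286 = (59 + 16)*√286 = 75*√286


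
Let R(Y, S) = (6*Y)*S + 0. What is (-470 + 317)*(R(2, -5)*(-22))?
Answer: -201960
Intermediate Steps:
R(Y, S) = 6*S*Y (R(Y, S) = 6*S*Y + 0 = 6*S*Y)
(-470 + 317)*(R(2, -5)*(-22)) = (-470 + 317)*((6*(-5)*2)*(-22)) = -(-9180)*(-22) = -153*1320 = -201960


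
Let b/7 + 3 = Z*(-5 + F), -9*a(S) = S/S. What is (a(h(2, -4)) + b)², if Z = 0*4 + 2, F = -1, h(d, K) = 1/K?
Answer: 894916/81 ≈ 11048.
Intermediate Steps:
Z = 2 (Z = 0 + 2 = 2)
a(S) = -⅑ (a(S) = -S/(9*S) = -⅑*1 = -⅑)
b = -105 (b = -21 + 7*(2*(-5 - 1)) = -21 + 7*(2*(-6)) = -21 + 7*(-12) = -21 - 84 = -105)
(a(h(2, -4)) + b)² = (-⅑ - 105)² = (-946/9)² = 894916/81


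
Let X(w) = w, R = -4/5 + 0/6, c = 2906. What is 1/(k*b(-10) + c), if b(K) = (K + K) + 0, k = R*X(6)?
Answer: 1/3002 ≈ 0.00033311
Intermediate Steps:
R = -⅘ (R = -4*⅕ + 0*(⅙) = -⅘ + 0 = -⅘ ≈ -0.80000)
k = -24/5 (k = -⅘*6 = -24/5 ≈ -4.8000)
b(K) = 2*K (b(K) = 2*K + 0 = 2*K)
1/(k*b(-10) + c) = 1/(-48*(-10)/5 + 2906) = 1/(-24/5*(-20) + 2906) = 1/(96 + 2906) = 1/3002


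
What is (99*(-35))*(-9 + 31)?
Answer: -76230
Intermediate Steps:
(99*(-35))*(-9 + 31) = -3465*22 = -76230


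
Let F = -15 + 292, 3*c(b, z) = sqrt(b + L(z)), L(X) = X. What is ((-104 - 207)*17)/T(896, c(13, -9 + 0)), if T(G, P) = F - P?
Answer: -15861/829 ≈ -19.133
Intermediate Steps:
c(b, z) = sqrt(b + z)/3
F = 277
T(G, P) = 277 - P
((-104 - 207)*17)/T(896, c(13, -9 + 0)) = ((-104 - 207)*17)/(277 - sqrt(13 + (-9 + 0))/3) = (-311*17)/(277 - sqrt(13 - 9)/3) = -5287/(277 - sqrt(4)/3) = -5287/(277 - 2/3) = -5287/829/3 = -5287*3/829 = -15861/829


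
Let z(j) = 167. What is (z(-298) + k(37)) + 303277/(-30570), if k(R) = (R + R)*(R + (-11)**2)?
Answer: 362226353/30570 ≈ 11849.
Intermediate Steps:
k(R) = 2*R*(121 + R) (k(R) = (2*R)*(R + 121) = (2*R)*(121 + R) = 2*R*(121 + R))
(z(-298) + k(37)) + 303277/(-30570) = (167 + 2*37*(121 + 37)) + 303277/(-30570) = (167 + 2*37*158) + 303277*(-1/30570) = (167 + 11692) - 303277/30570 = 11859 - 303277/30570 = 362226353/30570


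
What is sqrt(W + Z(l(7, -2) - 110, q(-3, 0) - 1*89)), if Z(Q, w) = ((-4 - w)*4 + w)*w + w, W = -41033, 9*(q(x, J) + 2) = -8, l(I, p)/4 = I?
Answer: I*sqrt(5263815)/9 ≈ 254.92*I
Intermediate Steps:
l(I, p) = 4*I
q(x, J) = -26/9 (q(x, J) = -2 + (1/9)*(-8) = -2 - 8/9 = -26/9)
Z(Q, w) = w + w*(-16 - 3*w) (Z(Q, w) = ((-16 - 4*w) + w)*w + w = (-16 - 3*w)*w + w = w*(-16 - 3*w) + w = w + w*(-16 - 3*w))
sqrt(W + Z(l(7, -2) - 110, q(-3, 0) - 1*89)) = sqrt(-41033 - 3*(-26/9 - 1*89)*(5 + (-26/9 - 1*89))) = sqrt(-41033 - 3*(-26/9 - 89)*(5 + (-26/9 - 89))) = sqrt(-41033 - 3*(-827/9)*(5 - 827/9)) = sqrt(-41033 - 3*(-827/9)*(-782/9)) = sqrt(-41033 - 646714/27) = sqrt(-1754605/27) = I*sqrt(5263815)/9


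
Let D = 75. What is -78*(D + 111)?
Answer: -14508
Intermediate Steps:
-78*(D + 111) = -78*(75 + 111) = -78*186 = -14508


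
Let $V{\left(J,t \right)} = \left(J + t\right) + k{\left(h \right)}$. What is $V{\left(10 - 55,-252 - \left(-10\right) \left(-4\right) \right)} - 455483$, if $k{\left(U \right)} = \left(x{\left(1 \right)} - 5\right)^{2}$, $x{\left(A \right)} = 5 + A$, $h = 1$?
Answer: $-455819$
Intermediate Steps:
$k{\left(U \right)} = 1$ ($k{\left(U \right)} = \left(\left(5 + 1\right) - 5\right)^{2} = \left(6 - 5\right)^{2} = 1^{2} = 1$)
$V{\left(J,t \right)} = 1 + J + t$ ($V{\left(J,t \right)} = \left(J + t\right) + 1 = 1 + J + t$)
$V{\left(10 - 55,-252 - \left(-10\right) \left(-4\right) \right)} - 455483 = \left(1 + \left(10 - 55\right) - \left(252 - -40\right)\right) - 455483 = \left(1 + \left(10 - 55\right) - 292\right) - 455483 = \left(1 - 45 - 292\right) - 455483 = -336 - 455483 = -455819$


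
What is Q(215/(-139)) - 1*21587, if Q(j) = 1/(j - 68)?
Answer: -208681668/9667 ≈ -21587.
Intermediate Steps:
Q(j) = 1/(-68 + j)
Q(215/(-139)) - 1*21587 = 1/(-68 + 215/(-139)) - 1*21587 = 1/(-68 + 215*(-1/139)) - 21587 = 1/(-68 - 215/139) - 21587 = 1/(-9667/139) - 21587 = -139/9667 - 21587 = -208681668/9667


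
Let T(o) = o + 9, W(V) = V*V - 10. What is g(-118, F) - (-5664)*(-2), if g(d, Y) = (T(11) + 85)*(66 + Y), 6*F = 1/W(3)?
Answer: -8831/2 ≈ -4415.5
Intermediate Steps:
W(V) = -10 + V² (W(V) = V² - 10 = -10 + V²)
F = -⅙ (F = 1/(6*(-10 + 3²)) = 1/(6*(-10 + 9)) = (⅙)/(-1) = (⅙)*(-1) = -⅙ ≈ -0.16667)
T(o) = 9 + o
g(d, Y) = 6930 + 105*Y (g(d, Y) = ((9 + 11) + 85)*(66 + Y) = (20 + 85)*(66 + Y) = 105*(66 + Y) = 6930 + 105*Y)
g(-118, F) - (-5664)*(-2) = (6930 + 105*(-⅙)) - (-5664)*(-2) = (6930 - 35/2) - 1*11328 = 13825/2 - 11328 = -8831/2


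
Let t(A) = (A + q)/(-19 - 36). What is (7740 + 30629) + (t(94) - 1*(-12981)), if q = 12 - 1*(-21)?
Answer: 2824123/55 ≈ 51348.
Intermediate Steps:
q = 33 (q = 12 + 21 = 33)
t(A) = -3/5 - A/55 (t(A) = (A + 33)/(-19 - 36) = (33 + A)/(-55) = (33 + A)*(-1/55) = -3/5 - A/55)
(7740 + 30629) + (t(94) - 1*(-12981)) = (7740 + 30629) + ((-3/5 - 1/55*94) - 1*(-12981)) = 38369 + ((-3/5 - 94/55) + 12981) = 38369 + (-127/55 + 12981) = 38369 + 713828/55 = 2824123/55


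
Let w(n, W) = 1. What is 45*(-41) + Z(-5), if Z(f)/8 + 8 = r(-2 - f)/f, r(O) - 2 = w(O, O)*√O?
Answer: -9561/5 - 8*√3/5 ≈ -1915.0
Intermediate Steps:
r(O) = 2 + √O (r(O) = 2 + 1*√O = 2 + √O)
Z(f) = -64 + 8*(2 + √(-2 - f))/f (Z(f) = -64 + 8*((2 + √(-2 - f))/f) = -64 + 8*(2 + √(-2 - f))/f)
45*(-41) + Z(-5) = 45*(-41) + 8*(2 + √(-2 - 1*(-5)) - 8*(-5))/(-5) = -1845 + 8*(-⅕)*(2 + √(-2 + 5) + 40) = -1845 + 8*(-⅕)*(2 + √3 + 40) = -1845 + 8*(-⅕)*(42 + √3) = -1845 + (-336/5 - 8*√3/5) = -9561/5 - 8*√3/5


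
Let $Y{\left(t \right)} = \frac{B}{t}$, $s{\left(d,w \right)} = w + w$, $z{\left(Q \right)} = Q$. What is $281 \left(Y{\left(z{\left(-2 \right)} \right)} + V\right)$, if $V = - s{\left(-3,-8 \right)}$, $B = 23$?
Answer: $\frac{2529}{2} \approx 1264.5$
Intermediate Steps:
$s{\left(d,w \right)} = 2 w$
$Y{\left(t \right)} = \frac{23}{t}$
$V = 16$ ($V = - 2 \left(-8\right) = \left(-1\right) \left(-16\right) = 16$)
$281 \left(Y{\left(z{\left(-2 \right)} \right)} + V\right) = 281 \left(\frac{23}{-2} + 16\right) = 281 \left(23 \left(- \frac{1}{2}\right) + 16\right) = 281 \left(- \frac{23}{2} + 16\right) = 281 \cdot \frac{9}{2} = \frac{2529}{2}$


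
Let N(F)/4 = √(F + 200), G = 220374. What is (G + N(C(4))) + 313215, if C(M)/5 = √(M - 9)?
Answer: 533589 + 4*√(200 + 5*I*√5) ≈ 5.3365e+5 + 1.5805*I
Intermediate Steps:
C(M) = 5*√(-9 + M) (C(M) = 5*√(M - 9) = 5*√(-9 + M))
N(F) = 4*√(200 + F) (N(F) = 4*√(F + 200) = 4*√(200 + F))
(G + N(C(4))) + 313215 = (220374 + 4*√(200 + 5*√(-9 + 4))) + 313215 = (220374 + 4*√(200 + 5*√(-5))) + 313215 = (220374 + 4*√(200 + 5*(I*√5))) + 313215 = (220374 + 4*√(200 + 5*I*√5)) + 313215 = 533589 + 4*√(200 + 5*I*√5)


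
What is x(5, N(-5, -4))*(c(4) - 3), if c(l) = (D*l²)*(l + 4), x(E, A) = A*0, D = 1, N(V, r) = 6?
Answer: 0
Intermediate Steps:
x(E, A) = 0
c(l) = l²*(4 + l) (c(l) = (1*l²)*(l + 4) = l²*(4 + l))
x(5, N(-5, -4))*(c(4) - 3) = 0*(4²*(4 + 4) - 3) = 0*(16*8 - 3) = 0*(128 - 3) = 0*125 = 0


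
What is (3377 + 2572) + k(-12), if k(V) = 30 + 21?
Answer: 6000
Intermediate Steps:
k(V) = 51
(3377 + 2572) + k(-12) = (3377 + 2572) + 51 = 5949 + 51 = 6000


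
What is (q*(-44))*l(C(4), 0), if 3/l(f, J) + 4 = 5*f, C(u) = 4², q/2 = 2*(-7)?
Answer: 924/19 ≈ 48.632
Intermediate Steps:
q = -28 (q = 2*(2*(-7)) = 2*(-14) = -28)
C(u) = 16
l(f, J) = 3/(-4 + 5*f)
(q*(-44))*l(C(4), 0) = (-28*(-44))*(3/(-4 + 5*16)) = 1232*(3/(-4 + 80)) = 1232*(3/76) = 924/19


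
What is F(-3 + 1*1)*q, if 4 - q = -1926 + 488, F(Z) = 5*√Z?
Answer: 7210*I*√2 ≈ 10196.0*I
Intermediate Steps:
q = 1442 (q = 4 - (-1926 + 488) = 4 - 1*(-1438) = 4 + 1438 = 1442)
F(-3 + 1*1)*q = (5*√(-3 + 1*1))*1442 = (5*√(-3 + 1))*1442 = (5*√(-2))*1442 = (5*(I*√2))*1442 = (5*I*√2)*1442 = 7210*I*√2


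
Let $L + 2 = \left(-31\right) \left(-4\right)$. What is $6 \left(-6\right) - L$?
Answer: $-158$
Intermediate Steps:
$L = 122$ ($L = -2 - -124 = -2 + 124 = 122$)
$6 \left(-6\right) - L = 6 \left(-6\right) - 122 = -36 - 122 = -158$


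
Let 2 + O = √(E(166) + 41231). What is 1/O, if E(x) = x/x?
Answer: 1/20614 + √2577/10307 ≈ 0.0049737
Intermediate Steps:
E(x) = 1
O = -2 + 4*√2577 (O = -2 + √(1 + 41231) = -2 + √41232 = -2 + 4*√2577 ≈ 201.06)
1/O = 1/(-2 + 4*√2577)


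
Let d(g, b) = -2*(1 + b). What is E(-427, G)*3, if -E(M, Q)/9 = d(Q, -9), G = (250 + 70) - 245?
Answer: -432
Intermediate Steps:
d(g, b) = -2 - 2*b
G = 75 (G = 320 - 245 = 75)
E(M, Q) = -144 (E(M, Q) = -9*(-2 - 2*(-9)) = -9*(-2 + 18) = -9*16 = -144)
E(-427, G)*3 = -144*3 = -432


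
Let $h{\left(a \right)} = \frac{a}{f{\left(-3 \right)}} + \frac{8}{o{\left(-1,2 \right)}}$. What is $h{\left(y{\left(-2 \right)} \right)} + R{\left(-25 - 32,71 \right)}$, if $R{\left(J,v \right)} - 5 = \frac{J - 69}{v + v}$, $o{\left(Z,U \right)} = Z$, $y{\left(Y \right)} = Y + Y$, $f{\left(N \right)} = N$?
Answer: $- \frac{544}{213} \approx -2.554$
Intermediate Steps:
$y{\left(Y \right)} = 2 Y$
$h{\left(a \right)} = -8 - \frac{a}{3}$ ($h{\left(a \right)} = \frac{a}{-3} + \frac{8}{-1} = a \left(- \frac{1}{3}\right) + 8 \left(-1\right) = - \frac{a}{3} - 8 = -8 - \frac{a}{3}$)
$R{\left(J,v \right)} = 5 + \frac{-69 + J}{2 v}$ ($R{\left(J,v \right)} = 5 + \frac{J - 69}{v + v} = 5 + \frac{-69 + J}{2 v}$)
$h{\left(y{\left(-2 \right)} \right)} + R{\left(-25 - 32,71 \right)} = \left(-8 - \frac{2 \left(-2\right)}{3}\right) + \frac{-69 - 57 + 10 \cdot 71}{2 \cdot 71} = \left(-8 - - \frac{4}{3}\right) + \frac{1}{2} \cdot \frac{1}{71} \left(-69 - 57 + 710\right) = \left(-8 + \frac{4}{3}\right) + \frac{1}{2} \cdot \frac{1}{71} \cdot 584 = - \frac{20}{3} + \frac{292}{71} = - \frac{544}{213}$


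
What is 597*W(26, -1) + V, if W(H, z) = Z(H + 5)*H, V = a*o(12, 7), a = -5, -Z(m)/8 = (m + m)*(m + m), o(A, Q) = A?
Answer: -477332604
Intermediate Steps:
Z(m) = -32*m**2 (Z(m) = -8*(m + m)*(m + m) = -8*2*m*2*m = -32*m**2)
V = -60 (V = -5*12 = -60)
W(H, z) = -32*H*(5 + H)**2 (W(H, z) = (-32*(H + 5)**2)*H = (-32*(5 + H)**2)*H = -32*H*(5 + H)**2)
597*W(26, -1) + V = 597*(-32*26*(5 + 26)**2) - 60 = 597*(-32*26*31**2) - 60 = 597*(-32*26*961) - 60 = 597*(-799552) - 60 = -477332544 - 60 = -477332604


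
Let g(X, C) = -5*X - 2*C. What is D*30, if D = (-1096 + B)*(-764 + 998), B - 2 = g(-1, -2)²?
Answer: -7111260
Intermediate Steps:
B = 83 (B = 2 + (-5*(-1) - 2*(-2))² = 2 + (5 + 4)² = 2 + 9² = 2 + 81 = 83)
D = -237042 (D = (-1096 + 83)*(-764 + 998) = -1013*234 = -237042)
D*30 = -237042*30 = -7111260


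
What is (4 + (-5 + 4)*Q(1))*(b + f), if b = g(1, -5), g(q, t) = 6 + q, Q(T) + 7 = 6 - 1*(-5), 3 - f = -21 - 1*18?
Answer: 0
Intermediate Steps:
f = 42 (f = 3 - (-21 - 1*18) = 3 - (-21 - 18) = 3 - 1*(-39) = 3 + 39 = 42)
Q(T) = 4 (Q(T) = -7 + (6 - 1*(-5)) = -7 + (6 + 5) = -7 + 11 = 4)
b = 7 (b = 6 + 1 = 7)
(4 + (-5 + 4)*Q(1))*(b + f) = (4 + (-5 + 4)*4)*(7 + 42) = (4 - 1*4)*49 = (4 - 4)*49 = 0*49 = 0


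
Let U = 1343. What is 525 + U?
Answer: 1868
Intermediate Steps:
525 + U = 525 + 1343 = 1868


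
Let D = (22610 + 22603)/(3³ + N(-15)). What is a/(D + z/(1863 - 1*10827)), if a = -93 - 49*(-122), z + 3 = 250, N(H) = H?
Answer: 13188285/8443466 ≈ 1.5620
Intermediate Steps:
z = 247 (z = -3 + 250 = 247)
D = 15071/4 (D = (22610 + 22603)/(3³ - 15) = 45213/(27 - 15) = 45213/12 = 45213*(1/12) = 15071/4 ≈ 3767.8)
a = 5885 (a = -93 + 5978 = 5885)
a/(D + z/(1863 - 1*10827)) = 5885/(15071/4 + 247/(1863 - 1*10827)) = 5885/(15071/4 + 247/(1863 - 10827)) = 5885/(15071/4 + 247/(-8964)) = 5885/(15071/4 + 247*(-1/8964)) = 5885/(15071/4 - 247/8964) = 5885/(8443466/2241) = 5885*(2241/8443466) = 13188285/8443466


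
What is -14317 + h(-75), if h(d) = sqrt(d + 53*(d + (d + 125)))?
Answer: -14317 + 10*I*sqrt(14) ≈ -14317.0 + 37.417*I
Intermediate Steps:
h(d) = sqrt(6625 + 107*d) (h(d) = sqrt(d + 53*(d + (125 + d))) = sqrt(d + 53*(125 + 2*d)) = sqrt(d + (6625 + 106*d)) = sqrt(6625 + 107*d))
-14317 + h(-75) = -14317 + sqrt(6625 + 107*(-75)) = -14317 + sqrt(6625 - 8025) = -14317 + sqrt(-1400) = -14317 + 10*I*sqrt(14)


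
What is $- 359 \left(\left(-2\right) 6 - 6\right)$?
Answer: $6462$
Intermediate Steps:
$- 359 \left(\left(-2\right) 6 - 6\right) = - 359 \left(-12 - 6\right) = \left(-359\right) \left(-18\right) = 6462$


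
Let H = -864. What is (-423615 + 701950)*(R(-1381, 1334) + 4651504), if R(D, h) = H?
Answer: 1294435884400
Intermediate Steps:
R(D, h) = -864
(-423615 + 701950)*(R(-1381, 1334) + 4651504) = (-423615 + 701950)*(-864 + 4651504) = 278335*4650640 = 1294435884400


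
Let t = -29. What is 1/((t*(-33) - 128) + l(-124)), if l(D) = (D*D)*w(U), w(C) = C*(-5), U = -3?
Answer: 1/231469 ≈ 4.3202e-6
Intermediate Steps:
w(C) = -5*C
l(D) = 15*D² (l(D) = (D*D)*(-5*(-3)) = D²*15 = 15*D²)
1/((t*(-33) - 128) + l(-124)) = 1/((-29*(-33) - 128) + 15*(-124)²) = 1/((957 - 128) + 15*15376) = 1/(829 + 230640) = 1/231469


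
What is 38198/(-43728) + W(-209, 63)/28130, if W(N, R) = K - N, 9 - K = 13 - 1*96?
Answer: -265336903/307517160 ≈ -0.86284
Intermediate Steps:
K = 92 (K = 9 - (13 - 1*96) = 9 - (13 - 96) = 9 - 1*(-83) = 9 + 83 = 92)
W(N, R) = 92 - N
38198/(-43728) + W(-209, 63)/28130 = 38198/(-43728) + (92 - 1*(-209))/28130 = 38198*(-1/43728) + (92 + 209)*(1/28130) = -19099/21864 + 301*(1/28130) = -19099/21864 + 301/28130 = -265336903/307517160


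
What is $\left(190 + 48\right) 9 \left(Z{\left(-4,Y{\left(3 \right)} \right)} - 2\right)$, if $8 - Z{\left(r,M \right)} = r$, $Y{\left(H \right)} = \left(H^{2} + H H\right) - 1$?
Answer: $21420$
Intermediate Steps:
$Y{\left(H \right)} = -1 + 2 H^{2}$ ($Y{\left(H \right)} = \left(H^{2} + H^{2}\right) - 1 = 2 H^{2} - 1 = -1 + 2 H^{2}$)
$Z{\left(r,M \right)} = 8 - r$
$\left(190 + 48\right) 9 \left(Z{\left(-4,Y{\left(3 \right)} \right)} - 2\right) = \left(190 + 48\right) 9 \left(\left(8 - -4\right) - 2\right) = 238 \cdot 9 \left(\left(8 + 4\right) - 2\right) = 238 \cdot 9 \left(12 - 2\right) = 238 \cdot 9 \cdot 10 = 238 \cdot 90 = 21420$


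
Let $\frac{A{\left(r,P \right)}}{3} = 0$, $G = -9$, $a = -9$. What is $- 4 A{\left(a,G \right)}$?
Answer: $0$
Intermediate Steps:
$A{\left(r,P \right)} = 0$ ($A{\left(r,P \right)} = 3 \cdot 0 = 0$)
$- 4 A{\left(a,G \right)} = \left(-4\right) 0 = 0$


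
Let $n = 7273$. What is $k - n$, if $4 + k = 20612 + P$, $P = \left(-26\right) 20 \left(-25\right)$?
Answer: $26335$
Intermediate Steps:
$P = 13000$ ($P = \left(-520\right) \left(-25\right) = 13000$)
$k = 33608$ ($k = -4 + \left(20612 + 13000\right) = -4 + 33612 = 33608$)
$k - n = 33608 - 7273 = 26335$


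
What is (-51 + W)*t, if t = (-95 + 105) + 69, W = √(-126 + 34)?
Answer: -4029 + 158*I*√23 ≈ -4029.0 + 757.74*I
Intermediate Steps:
W = 2*I*√23 (W = √(-92) = 2*I*√23 ≈ 9.5917*I)
t = 79 (t = 10 + 69 = 79)
(-51 + W)*t = (-51 + 2*I*√23)*79 = -4029 + 158*I*√23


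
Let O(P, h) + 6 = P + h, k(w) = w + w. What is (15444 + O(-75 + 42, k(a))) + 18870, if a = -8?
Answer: 34259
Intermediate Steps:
k(w) = 2*w
O(P, h) = -6 + P + h (O(P, h) = -6 + (P + h) = -6 + P + h)
(15444 + O(-75 + 42, k(a))) + 18870 = (15444 + (-6 + (-75 + 42) + 2*(-8))) + 18870 = (15444 + (-6 - 33 - 16)) + 18870 = (15444 - 55) + 18870 = 15389 + 18870 = 34259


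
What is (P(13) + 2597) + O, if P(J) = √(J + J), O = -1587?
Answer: 1010 + √26 ≈ 1015.1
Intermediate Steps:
P(J) = √2*√J (P(J) = √(2*J) = √2*√J)
(P(13) + 2597) + O = (√2*√13 + 2597) - 1587 = (√26 + 2597) - 1587 = (2597 + √26) - 1587 = 1010 + √26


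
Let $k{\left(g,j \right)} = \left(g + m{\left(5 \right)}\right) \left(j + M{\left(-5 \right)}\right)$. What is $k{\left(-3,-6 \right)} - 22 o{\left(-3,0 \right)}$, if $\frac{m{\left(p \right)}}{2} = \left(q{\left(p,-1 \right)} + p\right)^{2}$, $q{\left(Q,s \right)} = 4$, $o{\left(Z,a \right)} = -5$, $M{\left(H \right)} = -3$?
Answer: $-1321$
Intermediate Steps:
$m{\left(p \right)} = 2 \left(4 + p\right)^{2}$
$k{\left(g,j \right)} = \left(-3 + j\right) \left(162 + g\right)$ ($k{\left(g,j \right)} = \left(g + 2 \left(4 + 5\right)^{2}\right) \left(j - 3\right) = \left(g + 2 \cdot 9^{2}\right) \left(-3 + j\right) = \left(g + 2 \cdot 81\right) \left(-3 + j\right) = \left(g + 162\right) \left(-3 + j\right) = \left(162 + g\right) \left(-3 + j\right) = \left(-3 + j\right) \left(162 + g\right)$)
$k{\left(-3,-6 \right)} - 22 o{\left(-3,0 \right)} = \left(-486 - -9 + 162 \left(-6\right) - -18\right) - -110 = \left(-486 + 9 - 972 + 18\right) + 110 = -1431 + 110 = -1321$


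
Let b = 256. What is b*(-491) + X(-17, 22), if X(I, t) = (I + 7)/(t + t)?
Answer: -2765317/22 ≈ -1.2570e+5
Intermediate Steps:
X(I, t) = (7 + I)/(2*t) (X(I, t) = (7 + I)/((2*t)) = (7 + I)*(1/(2*t)) = (7 + I)/(2*t))
b*(-491) + X(-17, 22) = 256*(-491) + (½)*(7 - 17)/22 = -125696 + (½)*(1/22)*(-10) = -125696 - 5/22 = -2765317/22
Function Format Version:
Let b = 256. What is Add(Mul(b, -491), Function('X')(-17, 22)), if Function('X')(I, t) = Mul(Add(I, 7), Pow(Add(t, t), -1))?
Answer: Rational(-2765317, 22) ≈ -1.2570e+5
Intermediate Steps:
Function('X')(I, t) = Mul(Rational(1, 2), Pow(t, -1), Add(7, I)) (Function('X')(I, t) = Mul(Add(7, I), Pow(Mul(2, t), -1)) = Mul(Add(7, I), Mul(Rational(1, 2), Pow(t, -1))) = Mul(Rational(1, 2), Pow(t, -1), Add(7, I)))
Add(Mul(b, -491), Function('X')(-17, 22)) = Add(Mul(256, -491), Mul(Rational(1, 2), Pow(22, -1), Add(7, -17))) = Add(-125696, Mul(Rational(1, 2), Rational(1, 22), -10)) = Add(-125696, Rational(-5, 22)) = Rational(-2765317, 22)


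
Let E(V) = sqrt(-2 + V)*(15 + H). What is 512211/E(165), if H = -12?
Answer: 170737*sqrt(163)/163 ≈ 13373.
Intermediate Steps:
E(V) = 3*sqrt(-2 + V) (E(V) = sqrt(-2 + V)*(15 - 12) = sqrt(-2 + V)*3 = 3*sqrt(-2 + V))
512211/E(165) = 512211/((3*sqrt(-2 + 165))) = 512211/((3*sqrt(163))) = 512211*(sqrt(163)/489) = 170737*sqrt(163)/163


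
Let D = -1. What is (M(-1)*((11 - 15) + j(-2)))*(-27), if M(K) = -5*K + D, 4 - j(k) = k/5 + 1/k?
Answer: -486/5 ≈ -97.200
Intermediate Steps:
j(k) = 4 - 1/k - k/5 (j(k) = 4 - (k/5 + 1/k) = 4 - (1/k + k/5) = 4 + (-1/k - k/5) = 4 - 1/k - k/5)
M(K) = -1 - 5*K (M(K) = -5*K - 1 = -1 - 5*K)
(M(-1)*((11 - 15) + j(-2)))*(-27) = ((-1 - 5*(-1))*((11 - 15) + (4 - 1/(-2) - ⅕*(-2))))*(-27) = ((-1 + 5)*(-4 + (4 - 1*(-½) + ⅖)))*(-27) = (4*(-4 + (4 + ½ + ⅖)))*(-27) = (4*(-4 + 49/10))*(-27) = (4*(9/10))*(-27) = (18/5)*(-27) = -486/5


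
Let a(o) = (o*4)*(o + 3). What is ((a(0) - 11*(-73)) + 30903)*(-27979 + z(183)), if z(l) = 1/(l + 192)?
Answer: -332663283544/375 ≈ -8.8710e+8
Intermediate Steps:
z(l) = 1/(192 + l)
a(o) = 4*o*(3 + o) (a(o) = (4*o)*(3 + o) = 4*o*(3 + o))
((a(0) - 11*(-73)) + 30903)*(-27979 + z(183)) = ((4*0*(3 + 0) - 11*(-73)) + 30903)*(-27979 + 1/(192 + 183)) = ((4*0*3 + 803) + 30903)*(-27979 + 1/375) = ((0 + 803) + 30903)*(-27979 + 1/375) = (803 + 30903)*(-10492124/375) = 31706*(-10492124/375) = -332663283544/375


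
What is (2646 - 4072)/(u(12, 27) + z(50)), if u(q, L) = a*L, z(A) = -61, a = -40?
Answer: 1426/1141 ≈ 1.2498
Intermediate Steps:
u(q, L) = -40*L
(2646 - 4072)/(u(12, 27) + z(50)) = (2646 - 4072)/(-40*27 - 61) = -1426/(-1080 - 61) = -1426/(-1141) = -1426*(-1/1141) = 1426/1141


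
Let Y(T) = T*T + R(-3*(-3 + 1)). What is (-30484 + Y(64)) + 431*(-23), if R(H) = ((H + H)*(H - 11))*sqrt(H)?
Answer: -36301 - 60*sqrt(6) ≈ -36448.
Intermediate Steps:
R(H) = 2*H**(3/2)*(-11 + H) (R(H) = ((2*H)*(-11 + H))*sqrt(H) = (2*H*(-11 + H))*sqrt(H) = 2*H**(3/2)*(-11 + H))
Y(T) = T**2 - 60*sqrt(6) (Y(T) = T*T + 2*(-3*(-3 + 1))**(3/2)*(-11 - 3*(-3 + 1)) = T**2 + 2*(-3*(-2))**(3/2)*(-11 - 3*(-2)) = T**2 + 2*6**(3/2)*(-11 + 6) = T**2 + 2*(6*sqrt(6))*(-5) = T**2 - 60*sqrt(6))
(-30484 + Y(64)) + 431*(-23) = (-30484 + (64**2 - 60*sqrt(6))) + 431*(-23) = (-30484 + (4096 - 60*sqrt(6))) - 9913 = (-26388 - 60*sqrt(6)) - 9913 = -36301 - 60*sqrt(6)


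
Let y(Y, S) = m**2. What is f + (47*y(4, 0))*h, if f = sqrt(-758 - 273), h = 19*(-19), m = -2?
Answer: -67868 + I*sqrt(1031) ≈ -67868.0 + 32.109*I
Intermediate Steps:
y(Y, S) = 4 (y(Y, S) = (-2)**2 = 4)
h = -361
f = I*sqrt(1031) (f = sqrt(-1031) = I*sqrt(1031) ≈ 32.109*I)
f + (47*y(4, 0))*h = I*sqrt(1031) + (47*4)*(-361) = I*sqrt(1031) + 188*(-361) = I*sqrt(1031) - 67868 = -67868 + I*sqrt(1031)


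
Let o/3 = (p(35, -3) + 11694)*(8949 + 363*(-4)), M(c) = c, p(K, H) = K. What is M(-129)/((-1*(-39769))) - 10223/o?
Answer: -34436363618/10490940467091 ≈ -0.0032825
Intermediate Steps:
o = 263796939 (o = 3*((35 + 11694)*(8949 + 363*(-4))) = 3*(11729*(8949 - 1452)) = 3*(11729*7497) = 3*87932313 = 263796939)
M(-129)/((-1*(-39769))) - 10223/o = -129/((-1*(-39769))) - 10223/263796939 = -129/39769 - 10223*1/263796939 = -129*1/39769 - 10223/263796939 = -129/39769 - 10223/263796939 = -34436363618/10490940467091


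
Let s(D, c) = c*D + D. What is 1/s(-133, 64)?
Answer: -1/8645 ≈ -0.00011567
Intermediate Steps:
s(D, c) = D + D*c (s(D, c) = D*c + D = D + D*c)
1/s(-133, 64) = 1/(-133*(1 + 64)) = 1/(-133*65) = 1/(-8645) = -1/8645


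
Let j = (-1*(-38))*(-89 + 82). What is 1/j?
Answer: -1/266 ≈ -0.0037594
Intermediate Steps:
j = -266 (j = 38*(-7) = -266)
1/j = 1/(-266) = -1/266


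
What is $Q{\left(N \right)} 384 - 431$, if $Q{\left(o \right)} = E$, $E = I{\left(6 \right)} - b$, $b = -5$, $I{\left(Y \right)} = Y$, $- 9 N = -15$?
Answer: $3793$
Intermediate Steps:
$N = \frac{5}{3}$ ($N = \left(- \frac{1}{9}\right) \left(-15\right) = \frac{5}{3} \approx 1.6667$)
$E = 11$ ($E = 6 - -5 = 6 + 5 = 11$)
$Q{\left(o \right)} = 11$
$Q{\left(N \right)} 384 - 431 = 11 \cdot 384 - 431 = 4224 - 431 = 3793$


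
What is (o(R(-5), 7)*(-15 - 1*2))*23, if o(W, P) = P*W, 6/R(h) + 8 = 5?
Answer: 5474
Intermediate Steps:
R(h) = -2 (R(h) = 6/(-8 + 5) = 6/(-3) = 6*(-⅓) = -2)
(o(R(-5), 7)*(-15 - 1*2))*23 = ((7*(-2))*(-15 - 1*2))*23 = -14*(-15 - 2)*23 = -14*(-17)*23 = 238*23 = 5474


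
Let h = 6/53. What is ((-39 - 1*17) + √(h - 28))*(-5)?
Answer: 280 - 5*I*√78334/53 ≈ 280.0 - 26.404*I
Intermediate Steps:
h = 6/53 (h = 6*(1/53) = 6/53 ≈ 0.11321)
((-39 - 1*17) + √(h - 28))*(-5) = ((-39 - 1*17) + √(6/53 - 28))*(-5) = ((-39 - 17) + √(-1478/53))*(-5) = (-56 + I*√78334/53)*(-5) = 280 - 5*I*√78334/53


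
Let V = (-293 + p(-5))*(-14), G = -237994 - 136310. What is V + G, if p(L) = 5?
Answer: -370272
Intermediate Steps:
G = -374304
V = 4032 (V = (-293 + 5)*(-14) = -288*(-14) = 4032)
V + G = 4032 - 374304 = -370272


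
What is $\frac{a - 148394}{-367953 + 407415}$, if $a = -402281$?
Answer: $- \frac{550675}{39462} \approx -13.955$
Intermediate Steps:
$\frac{a - 148394}{-367953 + 407415} = \frac{-402281 - 148394}{-367953 + 407415} = - \frac{550675}{39462}$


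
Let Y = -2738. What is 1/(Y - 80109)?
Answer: -1/82847 ≈ -1.2070e-5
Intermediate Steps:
1/(Y - 80109) = 1/(-2738 - 80109) = 1/(-82847) = -1/82847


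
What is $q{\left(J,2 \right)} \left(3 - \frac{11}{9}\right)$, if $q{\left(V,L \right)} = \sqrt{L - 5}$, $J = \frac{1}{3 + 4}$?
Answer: $\frac{16 i \sqrt{3}}{9} \approx 3.0792 i$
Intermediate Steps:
$J = \frac{1}{7} \approx 0.14286$
$q{\left(V,L \right)} = \sqrt{-5 + L}$
$q{\left(J,2 \right)} \left(3 - \frac{11}{9}\right) = \sqrt{-5 + 2} \left(3 - \frac{11}{9}\right) = \sqrt{-3} \left(3 - 11 \cdot \frac{1}{9}\right) = i \sqrt{3} \left(3 - \frac{11}{9}\right) = i \sqrt{3} \cdot \frac{16}{9} = \frac{16 i \sqrt{3}}{9}$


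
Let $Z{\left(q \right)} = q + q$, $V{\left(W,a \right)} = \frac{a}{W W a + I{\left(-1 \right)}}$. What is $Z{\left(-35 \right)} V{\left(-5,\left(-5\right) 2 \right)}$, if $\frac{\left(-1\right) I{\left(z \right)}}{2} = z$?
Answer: $- \frac{175}{62} \approx -2.8226$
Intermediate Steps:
$I{\left(z \right)} = - 2 z$
$V{\left(W,a \right)} = \frac{a}{2 + a W^{2}}$ ($V{\left(W,a \right)} = \frac{a}{W W a - -2} = \frac{a}{W^{2} a + 2} = \frac{a}{a W^{2} + 2} = \frac{a}{2 + a W^{2}}$)
$Z{\left(q \right)} = 2 q$
$Z{\left(-35 \right)} V{\left(-5,\left(-5\right) 2 \right)} = 2 \left(-35\right) \frac{\left(-5\right) 2}{2 + \left(-5\right) 2 \left(-5\right)^{2}} = - 70 \left(- \frac{10}{2 - 250}\right) = - 70 \left(- \frac{10}{-248}\right) = - 70 \left(\left(-10\right) \left(- \frac{1}{248}\right)\right) = \left(-70\right) \frac{5}{124} = - \frac{175}{62}$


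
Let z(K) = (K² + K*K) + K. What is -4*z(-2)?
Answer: -24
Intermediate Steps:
z(K) = K + 2*K² (z(K) = (K² + K²) + K = 2*K² + K = K + 2*K²)
-4*z(-2) = -(-8)*(1 + 2*(-2)) = -(-8)*(1 - 4) = -(-8)*(-3) = -4*6 = -24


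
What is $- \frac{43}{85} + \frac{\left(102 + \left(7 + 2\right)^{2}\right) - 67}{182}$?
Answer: $\frac{1017}{7735} \approx 0.13148$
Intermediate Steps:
$- \frac{43}{85} + \frac{\left(102 + \left(7 + 2\right)^{2}\right) - 67}{182} = \left(-43\right) \frac{1}{85} + \left(\left(102 + 9^{2}\right) - 67\right) \frac{1}{182} = - \frac{43}{85} + \left(\left(102 + 81\right) - 67\right) \frac{1}{182} = - \frac{43}{85} + \left(183 - 67\right) \frac{1}{182} = - \frac{43}{85} + 116 \cdot \frac{1}{182} = - \frac{43}{85} + \frac{58}{91} = \frac{1017}{7735}$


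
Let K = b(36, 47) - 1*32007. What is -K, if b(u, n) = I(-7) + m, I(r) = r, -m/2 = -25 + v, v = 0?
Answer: 31964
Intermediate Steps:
m = 50 (m = -2*(-25 + 0) = -2*(-25) = 50)
b(u, n) = 43 (b(u, n) = -7 + 50 = 43)
K = -31964 (K = 43 - 1*32007 = 43 - 32007 = -31964)
-K = -1*(-31964) = 31964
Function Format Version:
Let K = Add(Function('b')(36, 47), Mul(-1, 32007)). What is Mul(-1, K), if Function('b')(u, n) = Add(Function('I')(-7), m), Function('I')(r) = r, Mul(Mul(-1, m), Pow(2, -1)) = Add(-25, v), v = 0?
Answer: 31964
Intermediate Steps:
m = 50 (m = Mul(-2, Add(-25, 0)) = Mul(-2, -25) = 50)
Function('b')(u, n) = 43 (Function('b')(u, n) = Add(-7, 50) = 43)
K = -31964 (K = Add(43, Mul(-1, 32007)) = Add(43, -32007) = -31964)
Mul(-1, K) = Mul(-1, -31964) = 31964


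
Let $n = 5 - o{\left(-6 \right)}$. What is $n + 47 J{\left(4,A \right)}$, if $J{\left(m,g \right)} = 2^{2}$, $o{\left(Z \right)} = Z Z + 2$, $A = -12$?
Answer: $155$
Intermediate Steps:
$o{\left(Z \right)} = 2 + Z^{2}$ ($o{\left(Z \right)} = Z^{2} + 2 = 2 + Z^{2}$)
$J{\left(m,g \right)} = 4$
$n = -33$ ($n = 5 - \left(2 + \left(-6\right)^{2}\right) = 5 - \left(2 + 36\right) = 5 - 38 = -33$)
$n + 47 J{\left(4,A \right)} = -33 + 47 \cdot 4 = -33 + 188 = 155$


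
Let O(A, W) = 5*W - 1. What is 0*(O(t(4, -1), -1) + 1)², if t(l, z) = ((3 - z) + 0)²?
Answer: 0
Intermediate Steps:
t(l, z) = (3 - z)²
O(A, W) = -1 + 5*W
0*(O(t(4, -1), -1) + 1)² = 0*((-1 + 5*(-1)) + 1)² = 0*((-1 - 5) + 1)² = 0*(-6 + 1)² = 0*(-5)² = 0*25 = 0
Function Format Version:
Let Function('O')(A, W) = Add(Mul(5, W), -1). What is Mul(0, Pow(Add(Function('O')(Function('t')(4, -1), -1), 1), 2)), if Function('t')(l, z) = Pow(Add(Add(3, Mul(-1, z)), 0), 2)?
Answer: 0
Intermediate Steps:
Function('t')(l, z) = Pow(Add(3, Mul(-1, z)), 2)
Function('O')(A, W) = Add(-1, Mul(5, W))
Mul(0, Pow(Add(Function('O')(Function('t')(4, -1), -1), 1), 2)) = Mul(0, Pow(Add(Add(-1, Mul(5, -1)), 1), 2)) = Mul(0, Pow(Add(Add(-1, -5), 1), 2)) = Mul(0, Pow(Add(-6, 1), 2)) = Mul(0, Pow(-5, 2)) = Mul(0, 25) = 0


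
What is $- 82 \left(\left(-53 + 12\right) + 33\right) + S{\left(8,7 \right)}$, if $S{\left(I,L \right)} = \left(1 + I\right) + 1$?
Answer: $666$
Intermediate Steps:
$S{\left(I,L \right)} = 2 + I$
$- 82 \left(\left(-53 + 12\right) + 33\right) + S{\left(8,7 \right)} = - 82 \left(\left(-53 + 12\right) + 33\right) + \left(2 + 8\right) = - 82 \left(-41 + 33\right) + 10 = \left(-82\right) \left(-8\right) + 10 = 656 + 10 = 666$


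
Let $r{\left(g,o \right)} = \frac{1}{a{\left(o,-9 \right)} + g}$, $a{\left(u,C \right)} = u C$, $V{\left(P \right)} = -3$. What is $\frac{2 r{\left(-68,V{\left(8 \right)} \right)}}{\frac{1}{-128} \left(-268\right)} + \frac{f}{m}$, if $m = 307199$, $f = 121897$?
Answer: $\frac{315190323}{843875653} \approx 0.3735$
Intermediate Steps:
$a{\left(u,C \right)} = C u$
$r{\left(g,o \right)} = \frac{1}{g - 9 o}$ ($r{\left(g,o \right)} = \frac{1}{- 9 o + g} = \frac{1}{g - 9 o}$)
$\frac{2 r{\left(-68,V{\left(8 \right)} \right)}}{\frac{1}{-128} \left(-268\right)} + \frac{f}{m} = \frac{2 \frac{1}{-68 - -27}}{\frac{1}{-128} \left(-268\right)} + \frac{121897}{307199} = \frac{2 \frac{1}{-68 + 27}}{\left(- \frac{1}{128}\right) \left(-268\right)} + 121897 \cdot \frac{1}{307199} = \frac{2 \frac{1}{-41}}{\frac{67}{32}} + \frac{121897}{307199} = 2 \left(- \frac{1}{41}\right) \frac{32}{67} + \frac{121897}{307199} = \left(- \frac{2}{41}\right) \frac{32}{67} + \frac{121897}{307199} = - \frac{64}{2747} + \frac{121897}{307199} = \frac{315190323}{843875653}$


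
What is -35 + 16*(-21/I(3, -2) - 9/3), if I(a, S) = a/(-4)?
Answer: 365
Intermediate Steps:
I(a, S) = -a/4 (I(a, S) = a*(-¼) = -a/4)
-35 + 16*(-21/I(3, -2) - 9/3) = -35 + 16*(-21/((-¼*3)) - 9/3) = -35 + 16*(-21/(-¾) - 9*⅓) = -35 + 16*(-21*(-4/3) - 3) = -35 + 16*(28 - 3) = -35 + 16*25 = -35 + 400 = 365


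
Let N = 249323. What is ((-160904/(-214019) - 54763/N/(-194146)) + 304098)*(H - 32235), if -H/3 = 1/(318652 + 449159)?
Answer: -12995365931172769733277674551950/1325702883636357877937 ≈ -9.8026e+9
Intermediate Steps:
H = -1/255937 (H = -3/(318652 + 449159) = -3/767811 = -3*1/767811 = -1/255937 ≈ -3.9072e-6)
((-160904/(-214019) - 54763/N/(-194146)) + 304098)*(H - 32235) = ((-160904/(-214019) - 54763/249323/(-194146)) + 304098)*(-1/255937 - 32235) = ((-160904*(-1/214019) - 54763*1/249323*(-1/194146)) + 304098)*(-8250129196/255937) = ((160904/214019 - 54763/249323*(-1/194146)) + 304098)*(-8250129196/255937) = ((160904/214019 + 54763/48405063158) + 304098)*(-8250129196/255937) = (7788580002697329/10359603212012002 + 304098)*(-8250129196/255937) = (3150342406146428481525/10359603212012002)*(-8250129196/255937) = -12995365931172769733277674551950/1325702883636357877937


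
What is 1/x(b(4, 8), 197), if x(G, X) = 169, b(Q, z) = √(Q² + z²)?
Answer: 1/169 ≈ 0.0059172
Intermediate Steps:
1/x(b(4, 8), 197) = 1/169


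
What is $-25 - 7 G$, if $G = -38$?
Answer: $241$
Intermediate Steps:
$-25 - 7 G = -25 - -266 = -25 + 266 = 241$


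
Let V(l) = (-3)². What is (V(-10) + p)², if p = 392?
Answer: 160801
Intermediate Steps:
V(l) = 9
(V(-10) + p)² = (9 + 392)² = 401² = 160801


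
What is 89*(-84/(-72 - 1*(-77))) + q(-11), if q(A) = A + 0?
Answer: -7531/5 ≈ -1506.2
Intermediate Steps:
q(A) = A
89*(-84/(-72 - 1*(-77))) + q(-11) = 89*(-84/(-72 - 1*(-77))) - 11 = 89*(-84/(-72 + 77)) - 11 = 89*(-84/5) - 11 = -7476/5 - 11 = -7531/5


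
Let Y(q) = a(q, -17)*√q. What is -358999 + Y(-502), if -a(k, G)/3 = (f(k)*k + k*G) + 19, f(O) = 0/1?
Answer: -358999 - 25659*I*√502 ≈ -3.59e+5 - 5.749e+5*I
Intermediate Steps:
f(O) = 0 (f(O) = 0*1 = 0)
a(k, G) = -57 - 3*G*k (a(k, G) = -3*((0*k + k*G) + 19) = -3*((0 + G*k) + 19) = -3*(G*k + 19) = -3*(19 + G*k) = -57 - 3*G*k)
Y(q) = √q*(-57 + 51*q) (Y(q) = (-57 - 3*(-17)*q)*√q = (-57 + 51*q)*√q = √q*(-57 + 51*q))
-358999 + Y(-502) = -358999 + √(-502)*(-57 + 51*(-502)) = -358999 + (I*√502)*(-57 - 25602) = -358999 + (I*√502)*(-25659) = -358999 - 25659*I*√502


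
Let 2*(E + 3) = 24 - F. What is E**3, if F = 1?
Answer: 4913/8 ≈ 614.13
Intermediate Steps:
E = 17/2 (E = -3 + (24 - 1*1)/2 = -3 + (24 - 1)/2 = -3 + (1/2)*23 = -3 + 23/2 = 17/2 ≈ 8.5000)
E**3 = (17/2)**3 = 4913/8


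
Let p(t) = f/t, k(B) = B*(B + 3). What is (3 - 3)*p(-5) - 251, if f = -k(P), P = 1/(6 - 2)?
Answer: -251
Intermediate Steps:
P = ¼ (P = 1/4 = ¼ ≈ 0.25000)
k(B) = B*(3 + B)
f = -13/16 (f = -(3 + ¼)/4 = -13/(4*4) = -1*13/16 = -13/16 ≈ -0.81250)
p(t) = -13/(16*t)
(3 - 3)*p(-5) - 251 = (3 - 3)*(-13/16/(-5)) - 251 = 0*(-13/16*(-⅕)) - 251 = 0*(13/80) - 251 = 0 - 251 = -251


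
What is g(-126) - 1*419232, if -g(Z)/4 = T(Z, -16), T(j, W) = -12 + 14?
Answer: -419240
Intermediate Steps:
T(j, W) = 2
g(Z) = -8 (g(Z) = -4*2 = -8)
g(-126) - 1*419232 = -8 - 1*419232 = -8 - 419232 = -419240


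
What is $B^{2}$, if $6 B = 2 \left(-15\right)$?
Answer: $25$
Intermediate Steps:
$B = -5$ ($B = \frac{2 \left(-15\right)}{6} = \frac{1}{6} \left(-30\right) = -5$)
$B^{2} = \left(-5\right)^{2} = 25$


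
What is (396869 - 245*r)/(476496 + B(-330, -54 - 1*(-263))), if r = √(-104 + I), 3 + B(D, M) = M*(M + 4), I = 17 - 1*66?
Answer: 396869/521010 - 7*I*√17/4962 ≈ 0.76173 - 0.0058166*I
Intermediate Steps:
I = -49 (I = 17 - 66 = -49)
B(D, M) = -3 + M*(4 + M) (B(D, M) = -3 + M*(M + 4) = -3 + M*(4 + M))
r = 3*I*√17 (r = √(-104 - 49) = √(-153) = 3*I*√17 ≈ 12.369*I)
(396869 - 245*r)/(476496 + B(-330, -54 - 1*(-263))) = (396869 - 735*I*√17)/(476496 + (-3 + (-54 - 1*(-263))² + 4*(-54 - 1*(-263)))) = (396869 - 735*I*√17)/(476496 + (-3 + (-54 + 263)² + 4*(-54 + 263))) = (396869 - 735*I*√17)/(476496 + (-3 + 209² + 4*209)) = (396869 - 735*I*√17)/(476496 + (-3 + 43681 + 836)) = (396869 - 735*I*√17)/(476496 + 44514) = (396869 - 735*I*√17)/521010 = (396869 - 735*I*√17)*(1/521010) = 396869/521010 - 7*I*√17/4962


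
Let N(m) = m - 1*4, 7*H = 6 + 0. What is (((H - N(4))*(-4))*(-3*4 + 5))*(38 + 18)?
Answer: 1344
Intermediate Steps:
H = 6/7 (H = (6 + 0)/7 = (⅐)*6 = 6/7 ≈ 0.85714)
N(m) = -4 + m (N(m) = m - 4 = -4 + m)
(((H - N(4))*(-4))*(-3*4 + 5))*(38 + 18) = (((6/7 - (-4 + 4))*(-4))*(-3*4 + 5))*(38 + 18) = (((6/7 - 1*0)*(-4))*(-12 + 5))*56 = (((6/7 + 0)*(-4))*(-7))*56 = (((6/7)*(-4))*(-7))*56 = -24/7*(-7)*56 = 24*56 = 1344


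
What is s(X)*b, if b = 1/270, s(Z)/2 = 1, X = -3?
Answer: 1/135 ≈ 0.0074074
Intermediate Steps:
s(Z) = 2 (s(Z) = 2*1 = 2)
b = 1/270 ≈ 0.0037037
s(X)*b = 2*(1/270) = 1/135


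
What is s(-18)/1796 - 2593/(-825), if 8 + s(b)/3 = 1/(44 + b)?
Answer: 120570403/38524200 ≈ 3.1297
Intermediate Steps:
s(b) = -24 + 3/(44 + b)
s(-18)/1796 - 2593/(-825) = (3*(-351 - 8*(-18))/(44 - 18))/1796 - 2593/(-825) = (3*(-351 + 144)/26)*(1/1796) - 2593*(-1/825) = (3*(1/26)*(-207))*(1/1796) + 2593/825 = -621/26*1/1796 + 2593/825 = -621/46696 + 2593/825 = 120570403/38524200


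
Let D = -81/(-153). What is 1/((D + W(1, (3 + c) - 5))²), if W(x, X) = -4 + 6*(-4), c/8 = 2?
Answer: 289/218089 ≈ 0.0013251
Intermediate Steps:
c = 16 (c = 8*2 = 16)
W(x, X) = -28 (W(x, X) = -4 - 24 = -28)
D = 9/17 (D = -81*(-1/153) = 9/17 ≈ 0.52941)
1/((D + W(1, (3 + c) - 5))²) = 1/((9/17 - 28)²) = 1/((-467/17)²) = 1/(218089/289) = 289/218089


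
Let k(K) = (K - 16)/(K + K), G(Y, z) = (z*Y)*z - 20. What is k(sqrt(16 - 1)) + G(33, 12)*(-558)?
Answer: -5280911/2 - 8*sqrt(15)/15 ≈ -2.6405e+6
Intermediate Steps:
G(Y, z) = -20 + Y*z**2 (G(Y, z) = (Y*z)*z - 20 = Y*z**2 - 20 = -20 + Y*z**2)
k(K) = (-16 + K)/(2*K) (k(K) = (-16 + K)/((2*K)) = (-16 + K)*(1/(2*K)) = (-16 + K)/(2*K))
k(sqrt(16 - 1)) + G(33, 12)*(-558) = (-16 + sqrt(16 - 1))/(2*(sqrt(16 - 1))) + (-20 + 33*12**2)*(-558) = (-16 + sqrt(15))/(2*(sqrt(15))) + (-20 + 33*144)*(-558) = (sqrt(15)/15)*(-16 + sqrt(15))/2 + (-20 + 4752)*(-558) = sqrt(15)*(-16 + sqrt(15))/30 + 4732*(-558) = sqrt(15)*(-16 + sqrt(15))/30 - 2640456 = -2640456 + sqrt(15)*(-16 + sqrt(15))/30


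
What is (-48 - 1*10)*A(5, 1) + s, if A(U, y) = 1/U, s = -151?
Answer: -813/5 ≈ -162.60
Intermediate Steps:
(-48 - 1*10)*A(5, 1) + s = (-48 - 1*10)/5 - 151 = (-48 - 10)*(⅕) - 151 = -58*⅕ - 151 = -58/5 - 151 = -813/5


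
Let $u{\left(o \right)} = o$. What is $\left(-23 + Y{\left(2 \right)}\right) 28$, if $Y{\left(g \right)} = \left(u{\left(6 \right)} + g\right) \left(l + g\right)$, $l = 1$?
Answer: $28$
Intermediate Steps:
$Y{\left(g \right)} = \left(1 + g\right) \left(6 + g\right)$ ($Y{\left(g \right)} = \left(6 + g\right) \left(1 + g\right) = \left(1 + g\right) \left(6 + g\right)$)
$\left(-23 + Y{\left(2 \right)}\right) 28 = \left(-23 + \left(6 + 2^{2} + 7 \cdot 2\right)\right) 28 = \left(-23 + \left(6 + 4 + 14\right)\right) 28 = \left(-23 + 24\right) 28 = 1 \cdot 28 = 28$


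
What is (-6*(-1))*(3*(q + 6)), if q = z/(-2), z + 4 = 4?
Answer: 108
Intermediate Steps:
z = 0 (z = -4 + 4 = 0)
q = 0 (q = 0/(-2) = 0*(-½) = 0)
(-6*(-1))*(3*(q + 6)) = (-6*(-1))*(3*(0 + 6)) = 6*(3*6) = 6*18 = 108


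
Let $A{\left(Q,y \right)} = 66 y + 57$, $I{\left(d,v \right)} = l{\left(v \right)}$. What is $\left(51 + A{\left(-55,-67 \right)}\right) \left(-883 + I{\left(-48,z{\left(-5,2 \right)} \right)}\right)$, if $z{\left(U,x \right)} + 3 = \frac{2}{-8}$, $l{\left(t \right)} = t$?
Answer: $\frac{7646565}{2} \approx 3.8233 \cdot 10^{6}$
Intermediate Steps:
$z{\left(U,x \right)} = - \frac{13}{4}$ ($z{\left(U,x \right)} = -3 + \frac{2}{-8} = -3 + 2 \left(- \frac{1}{8}\right) = -3 - \frac{1}{4} = - \frac{13}{4}$)
$I{\left(d,v \right)} = v$
$A{\left(Q,y \right)} = 57 + 66 y$
$\left(51 + A{\left(-55,-67 \right)}\right) \left(-883 + I{\left(-48,z{\left(-5,2 \right)} \right)}\right) = \left(51 + \left(57 + 66 \left(-67\right)\right)\right) \left(-883 - \frac{13}{4}\right) = \left(51 + \left(57 - 4422\right)\right) \left(- \frac{3545}{4}\right) = \left(51 - 4365\right) \left(- \frac{3545}{4}\right) = \left(-4314\right) \left(- \frac{3545}{4}\right) = \frac{7646565}{2}$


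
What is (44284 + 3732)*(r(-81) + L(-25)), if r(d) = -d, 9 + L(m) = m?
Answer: 2256752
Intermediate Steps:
L(m) = -9 + m
(44284 + 3732)*(r(-81) + L(-25)) = (44284 + 3732)*(-1*(-81) + (-9 - 25)) = 48016*(81 - 34) = 48016*47 = 2256752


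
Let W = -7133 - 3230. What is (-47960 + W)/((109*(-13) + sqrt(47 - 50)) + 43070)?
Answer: -2429327919/1734972412 + 58323*I*sqrt(3)/1734972412 ≈ -1.4002 + 5.8225e-5*I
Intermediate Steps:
W = -10363
(-47960 + W)/((109*(-13) + sqrt(47 - 50)) + 43070) = (-47960 - 10363)/((109*(-13) + sqrt(47 - 50)) + 43070) = -58323/((-1417 + sqrt(-3)) + 43070) = -58323/((-1417 + I*sqrt(3)) + 43070) = -58323/(41653 + I*sqrt(3))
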